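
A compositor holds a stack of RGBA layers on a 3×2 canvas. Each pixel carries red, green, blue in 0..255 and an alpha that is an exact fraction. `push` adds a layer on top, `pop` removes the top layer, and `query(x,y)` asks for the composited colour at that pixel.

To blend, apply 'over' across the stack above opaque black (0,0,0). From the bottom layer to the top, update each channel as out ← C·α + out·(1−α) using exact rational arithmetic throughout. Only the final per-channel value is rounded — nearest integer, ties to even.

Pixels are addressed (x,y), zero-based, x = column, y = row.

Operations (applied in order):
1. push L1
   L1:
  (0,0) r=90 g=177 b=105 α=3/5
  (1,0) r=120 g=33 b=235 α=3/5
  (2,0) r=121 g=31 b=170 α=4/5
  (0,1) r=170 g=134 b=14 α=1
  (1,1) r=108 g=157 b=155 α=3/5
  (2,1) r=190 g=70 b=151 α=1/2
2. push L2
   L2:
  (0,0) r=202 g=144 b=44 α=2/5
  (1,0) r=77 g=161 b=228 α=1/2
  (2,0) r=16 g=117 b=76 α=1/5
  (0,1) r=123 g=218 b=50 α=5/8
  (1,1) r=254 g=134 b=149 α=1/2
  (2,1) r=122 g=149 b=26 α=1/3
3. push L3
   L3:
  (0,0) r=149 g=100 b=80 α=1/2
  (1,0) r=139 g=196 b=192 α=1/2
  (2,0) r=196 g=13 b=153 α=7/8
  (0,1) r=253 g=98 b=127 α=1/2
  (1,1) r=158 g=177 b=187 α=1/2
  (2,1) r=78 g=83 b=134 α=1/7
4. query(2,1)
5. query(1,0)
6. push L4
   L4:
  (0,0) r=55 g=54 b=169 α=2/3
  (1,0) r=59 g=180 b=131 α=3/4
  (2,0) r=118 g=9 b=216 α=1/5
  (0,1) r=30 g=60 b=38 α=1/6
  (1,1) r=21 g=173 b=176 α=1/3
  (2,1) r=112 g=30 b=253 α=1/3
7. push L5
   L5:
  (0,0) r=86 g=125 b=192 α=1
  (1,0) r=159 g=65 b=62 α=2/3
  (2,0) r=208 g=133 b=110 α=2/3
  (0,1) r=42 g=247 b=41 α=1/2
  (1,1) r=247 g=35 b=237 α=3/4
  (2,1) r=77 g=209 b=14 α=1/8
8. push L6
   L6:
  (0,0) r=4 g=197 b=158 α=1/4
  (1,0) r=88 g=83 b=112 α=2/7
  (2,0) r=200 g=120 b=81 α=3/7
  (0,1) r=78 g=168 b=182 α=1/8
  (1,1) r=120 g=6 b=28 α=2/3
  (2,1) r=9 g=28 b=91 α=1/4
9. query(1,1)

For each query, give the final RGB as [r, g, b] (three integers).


at x=2,y=1 over L1,L2,L3:
after L1 α=1/2: [95, 35, 151/2]
after L2 α=1/3: [104, 73, 59]
after L3 α=1/7: [702/7, 521/7, 488/7]
rounded: [100, 74, 70]

(1,0) stack=L1,L2,L3; from [0,0,0]:
L1 α=3/5: [72, 99/5, 141]
L2 α=1/2: [149/2, 452/5, 369/2]
L3 α=1/2: [427/4, 716/5, 753/4]
= [107, 143, 188]

at x=1,y=1 over L1,L2,L3,L4,L5,L6:
after L1 α=3/5: [324/5, 471/5, 93]
after L2 α=1/2: [797/5, 1141/10, 121]
after L3 α=1/2: [1587/10, 2911/20, 154]
after L4 α=1/3: [564/5, 1547/10, 484/3]
after L5 α=3/4: [4269/20, 2597/40, 2617/12]
after L6 α=2/3: [3023/20, 3077/120, 3289/36]
= [151, 26, 91]


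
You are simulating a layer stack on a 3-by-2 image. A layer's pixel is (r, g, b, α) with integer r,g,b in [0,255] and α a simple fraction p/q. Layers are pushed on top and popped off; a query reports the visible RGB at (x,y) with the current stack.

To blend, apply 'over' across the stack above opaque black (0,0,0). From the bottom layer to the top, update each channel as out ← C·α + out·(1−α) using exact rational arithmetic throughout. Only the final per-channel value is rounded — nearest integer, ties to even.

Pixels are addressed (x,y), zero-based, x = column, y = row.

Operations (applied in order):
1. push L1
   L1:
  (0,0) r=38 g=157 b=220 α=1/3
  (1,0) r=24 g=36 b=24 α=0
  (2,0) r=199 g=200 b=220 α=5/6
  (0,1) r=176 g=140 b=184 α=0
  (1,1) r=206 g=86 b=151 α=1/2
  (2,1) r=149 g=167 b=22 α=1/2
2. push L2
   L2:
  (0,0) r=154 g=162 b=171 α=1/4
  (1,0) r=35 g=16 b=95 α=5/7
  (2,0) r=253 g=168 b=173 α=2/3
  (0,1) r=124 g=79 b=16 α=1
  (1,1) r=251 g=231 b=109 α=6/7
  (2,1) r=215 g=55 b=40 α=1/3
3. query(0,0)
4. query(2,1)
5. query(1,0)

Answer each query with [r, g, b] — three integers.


(0,0) stack=L1,L2; from [0,0,0]:
L1 α=1/3: [38/3, 157/3, 220/3]
L2 α=1/4: [48, 319/4, 391/4]
= [48, 80, 98]

(2,1) stack=L1,L2; from [0,0,0]:
after L1 α=1/2: [149/2, 167/2, 11]
after L2 α=1/3: [364/3, 74, 62/3]
= [121, 74, 21]

at x=1,y=0 over L1,L2:
+L1 (α=0) → [0, 0, 0]
+L2 (α=5/7) → [25, 80/7, 475/7]
→ [25, 11, 68]


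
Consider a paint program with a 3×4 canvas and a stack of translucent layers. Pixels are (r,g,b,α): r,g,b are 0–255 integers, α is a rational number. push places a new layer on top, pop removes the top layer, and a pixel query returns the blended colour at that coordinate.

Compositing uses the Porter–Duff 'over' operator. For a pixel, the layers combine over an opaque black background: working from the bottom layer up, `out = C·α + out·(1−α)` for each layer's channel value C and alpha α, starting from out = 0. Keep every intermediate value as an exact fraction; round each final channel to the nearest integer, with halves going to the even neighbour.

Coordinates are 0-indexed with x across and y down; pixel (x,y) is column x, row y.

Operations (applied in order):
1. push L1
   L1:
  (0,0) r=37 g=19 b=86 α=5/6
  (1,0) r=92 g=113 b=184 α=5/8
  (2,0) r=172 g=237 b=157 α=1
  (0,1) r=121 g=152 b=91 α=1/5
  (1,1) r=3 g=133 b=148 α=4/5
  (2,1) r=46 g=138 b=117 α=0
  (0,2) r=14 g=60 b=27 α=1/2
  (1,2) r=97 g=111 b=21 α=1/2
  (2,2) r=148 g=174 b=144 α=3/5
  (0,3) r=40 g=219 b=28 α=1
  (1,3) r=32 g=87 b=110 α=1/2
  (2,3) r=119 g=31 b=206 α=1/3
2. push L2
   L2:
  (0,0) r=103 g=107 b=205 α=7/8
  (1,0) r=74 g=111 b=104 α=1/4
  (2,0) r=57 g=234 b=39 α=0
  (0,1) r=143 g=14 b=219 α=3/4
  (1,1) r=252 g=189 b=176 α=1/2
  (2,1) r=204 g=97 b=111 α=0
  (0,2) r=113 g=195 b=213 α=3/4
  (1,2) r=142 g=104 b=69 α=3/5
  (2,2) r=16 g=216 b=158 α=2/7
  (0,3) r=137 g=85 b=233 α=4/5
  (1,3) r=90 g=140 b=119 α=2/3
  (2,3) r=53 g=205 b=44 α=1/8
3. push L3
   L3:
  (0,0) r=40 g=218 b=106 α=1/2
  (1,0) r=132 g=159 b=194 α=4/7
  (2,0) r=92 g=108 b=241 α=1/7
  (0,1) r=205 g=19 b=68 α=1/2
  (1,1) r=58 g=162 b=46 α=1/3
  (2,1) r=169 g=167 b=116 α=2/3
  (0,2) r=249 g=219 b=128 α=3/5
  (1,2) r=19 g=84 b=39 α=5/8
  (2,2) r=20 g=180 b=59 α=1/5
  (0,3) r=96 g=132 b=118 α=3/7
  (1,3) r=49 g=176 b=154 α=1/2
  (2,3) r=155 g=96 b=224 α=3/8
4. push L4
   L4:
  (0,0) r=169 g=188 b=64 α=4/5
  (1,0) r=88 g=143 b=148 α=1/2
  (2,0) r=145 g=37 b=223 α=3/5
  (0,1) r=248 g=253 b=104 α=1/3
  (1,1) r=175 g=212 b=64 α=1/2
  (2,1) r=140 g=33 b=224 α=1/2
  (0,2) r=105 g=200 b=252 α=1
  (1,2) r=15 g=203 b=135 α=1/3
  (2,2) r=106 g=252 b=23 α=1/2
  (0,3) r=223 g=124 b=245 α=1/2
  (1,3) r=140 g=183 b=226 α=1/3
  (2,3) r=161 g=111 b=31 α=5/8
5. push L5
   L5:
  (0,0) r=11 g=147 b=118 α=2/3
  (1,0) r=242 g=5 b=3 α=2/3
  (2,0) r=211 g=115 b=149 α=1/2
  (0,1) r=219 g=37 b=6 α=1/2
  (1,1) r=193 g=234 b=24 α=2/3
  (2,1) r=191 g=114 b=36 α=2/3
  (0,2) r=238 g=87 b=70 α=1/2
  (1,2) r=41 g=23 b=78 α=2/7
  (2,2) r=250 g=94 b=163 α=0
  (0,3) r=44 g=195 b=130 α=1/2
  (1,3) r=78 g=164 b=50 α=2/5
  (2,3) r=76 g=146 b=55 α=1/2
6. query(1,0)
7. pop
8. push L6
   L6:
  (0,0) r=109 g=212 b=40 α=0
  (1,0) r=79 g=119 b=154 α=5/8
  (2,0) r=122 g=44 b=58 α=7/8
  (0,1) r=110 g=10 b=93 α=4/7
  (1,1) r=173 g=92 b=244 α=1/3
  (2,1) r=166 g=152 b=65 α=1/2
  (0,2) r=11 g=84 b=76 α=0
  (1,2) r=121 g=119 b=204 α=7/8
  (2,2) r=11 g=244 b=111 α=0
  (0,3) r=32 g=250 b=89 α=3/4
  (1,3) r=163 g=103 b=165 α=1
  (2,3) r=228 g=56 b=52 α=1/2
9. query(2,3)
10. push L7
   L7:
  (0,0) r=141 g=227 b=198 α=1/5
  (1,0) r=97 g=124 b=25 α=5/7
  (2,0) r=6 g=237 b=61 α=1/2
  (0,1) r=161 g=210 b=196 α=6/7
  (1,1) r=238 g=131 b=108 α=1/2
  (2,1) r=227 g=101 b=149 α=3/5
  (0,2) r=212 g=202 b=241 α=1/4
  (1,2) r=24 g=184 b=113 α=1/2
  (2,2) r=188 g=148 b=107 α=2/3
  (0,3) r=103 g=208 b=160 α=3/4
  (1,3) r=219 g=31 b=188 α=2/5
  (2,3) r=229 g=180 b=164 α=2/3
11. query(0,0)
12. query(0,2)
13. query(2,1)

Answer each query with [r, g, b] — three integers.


at x=1,y=0 over L1,L2,L3,L4,L5:
+L1 (α=5/8) → [115/2, 565/8, 115]
+L2 (α=1/4) → [493/8, 2583/32, 449/4]
+L3 (α=4/7) → [5703/56, 28101/224, 4451/28]
+L4 (α=1/2) → [10631/112, 60133/448, 8595/56]
+L5 (α=2/3) → [21613/112, 64613/1344, 2977/56]
rounded: [193, 48, 53]

(2,3) stack=L1,L2,L3,L4,L6; from [0,0,0]:
L1 α=1/3: [119/3, 31/3, 206/3]
L2 α=1/8: [124/3, 104/3, 787/12]
L3 α=3/8: [2015/24, 173/3, 11999/96]
L4 α=5/8: [8455/64, 91, 16959/256]
L6 α=1/2: [23047/128, 147/2, 30271/512]
rounded: [180, 74, 59]

(0,0) stack=L1,L2,L3,L4,L6,L7; from [0,0,0]:
L1 α=5/6: [185/6, 95/6, 215/3]
L2 α=7/8: [4511/48, 4589/48, 565/3]
L3 α=1/2: [6431/96, 15053/96, 883/6]
L4 α=4/5: [71327/480, 17449/96, 2419/30]
L6 α=0: [71327/480, 17449/96, 2419/30]
L7 α=1/5: [88247/600, 22897/120, 7808/75]
rounded: [147, 191, 104]

query (0,2) [L1,L2,L3,L4,L6,L7] — begin 0,0,0
after L1 α=1/2: [7, 30, 27/2]
after L2 α=3/4: [173/2, 615/4, 1305/8]
after L3 α=3/5: [184, 1929/10, 2841/20]
after L4 α=1: [105, 200, 252]
after L6 α=0: [105, 200, 252]
after L7 α=1/4: [527/4, 401/2, 997/4]
= [132, 200, 249]

(2,1) stack=L1,L2,L3,L4,L6,L7; from [0,0,0]:
+L1 (α=0) → [0, 0, 0]
+L2 (α=0) → [0, 0, 0]
+L3 (α=2/3) → [338/3, 334/3, 232/3]
+L4 (α=1/2) → [379/3, 433/6, 452/3]
+L6 (α=1/2) → [877/6, 1345/12, 647/6]
+L7 (α=3/5) → [584/3, 3163/30, 1988/15]
= [195, 105, 133]


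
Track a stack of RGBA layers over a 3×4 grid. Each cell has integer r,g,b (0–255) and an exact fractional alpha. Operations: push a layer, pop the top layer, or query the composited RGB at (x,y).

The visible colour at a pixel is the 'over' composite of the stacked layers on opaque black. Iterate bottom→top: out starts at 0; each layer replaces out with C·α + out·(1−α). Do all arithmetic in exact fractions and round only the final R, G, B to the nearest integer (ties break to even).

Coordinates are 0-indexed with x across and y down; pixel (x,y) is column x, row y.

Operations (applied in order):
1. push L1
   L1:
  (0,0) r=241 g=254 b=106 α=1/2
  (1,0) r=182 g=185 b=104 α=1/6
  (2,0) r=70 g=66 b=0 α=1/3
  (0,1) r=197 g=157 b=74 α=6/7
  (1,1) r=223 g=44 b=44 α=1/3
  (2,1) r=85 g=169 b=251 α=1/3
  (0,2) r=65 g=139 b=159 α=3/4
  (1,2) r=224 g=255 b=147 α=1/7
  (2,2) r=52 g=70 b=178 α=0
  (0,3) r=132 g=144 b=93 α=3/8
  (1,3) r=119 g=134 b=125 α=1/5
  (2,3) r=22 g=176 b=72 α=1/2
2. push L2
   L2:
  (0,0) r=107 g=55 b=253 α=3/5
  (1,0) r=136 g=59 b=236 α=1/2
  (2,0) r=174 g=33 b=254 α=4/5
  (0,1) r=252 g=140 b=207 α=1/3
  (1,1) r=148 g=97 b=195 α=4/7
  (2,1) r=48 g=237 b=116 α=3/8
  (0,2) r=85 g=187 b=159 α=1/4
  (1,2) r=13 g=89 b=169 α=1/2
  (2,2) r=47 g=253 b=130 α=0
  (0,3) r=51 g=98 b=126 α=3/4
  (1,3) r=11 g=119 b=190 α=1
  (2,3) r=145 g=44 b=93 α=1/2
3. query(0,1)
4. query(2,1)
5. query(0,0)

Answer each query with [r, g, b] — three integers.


at x=0,y=1 over L1,L2:
after L1 α=6/7: [1182/7, 942/7, 444/7]
after L2 α=1/3: [1376/7, 2864/21, 779/7]
→ [197, 136, 111]

at x=2,y=1 over L1,L2:
after L1 α=1/3: [85/3, 169/3, 251/3]
after L2 α=3/8: [857/24, 1489/12, 2299/24]
→ [36, 124, 96]

query (0,0) [L1,L2] — begin 0,0,0
L1 α=1/2: [241/2, 127, 53]
L2 α=3/5: [562/5, 419/5, 173]
rounded: [112, 84, 173]


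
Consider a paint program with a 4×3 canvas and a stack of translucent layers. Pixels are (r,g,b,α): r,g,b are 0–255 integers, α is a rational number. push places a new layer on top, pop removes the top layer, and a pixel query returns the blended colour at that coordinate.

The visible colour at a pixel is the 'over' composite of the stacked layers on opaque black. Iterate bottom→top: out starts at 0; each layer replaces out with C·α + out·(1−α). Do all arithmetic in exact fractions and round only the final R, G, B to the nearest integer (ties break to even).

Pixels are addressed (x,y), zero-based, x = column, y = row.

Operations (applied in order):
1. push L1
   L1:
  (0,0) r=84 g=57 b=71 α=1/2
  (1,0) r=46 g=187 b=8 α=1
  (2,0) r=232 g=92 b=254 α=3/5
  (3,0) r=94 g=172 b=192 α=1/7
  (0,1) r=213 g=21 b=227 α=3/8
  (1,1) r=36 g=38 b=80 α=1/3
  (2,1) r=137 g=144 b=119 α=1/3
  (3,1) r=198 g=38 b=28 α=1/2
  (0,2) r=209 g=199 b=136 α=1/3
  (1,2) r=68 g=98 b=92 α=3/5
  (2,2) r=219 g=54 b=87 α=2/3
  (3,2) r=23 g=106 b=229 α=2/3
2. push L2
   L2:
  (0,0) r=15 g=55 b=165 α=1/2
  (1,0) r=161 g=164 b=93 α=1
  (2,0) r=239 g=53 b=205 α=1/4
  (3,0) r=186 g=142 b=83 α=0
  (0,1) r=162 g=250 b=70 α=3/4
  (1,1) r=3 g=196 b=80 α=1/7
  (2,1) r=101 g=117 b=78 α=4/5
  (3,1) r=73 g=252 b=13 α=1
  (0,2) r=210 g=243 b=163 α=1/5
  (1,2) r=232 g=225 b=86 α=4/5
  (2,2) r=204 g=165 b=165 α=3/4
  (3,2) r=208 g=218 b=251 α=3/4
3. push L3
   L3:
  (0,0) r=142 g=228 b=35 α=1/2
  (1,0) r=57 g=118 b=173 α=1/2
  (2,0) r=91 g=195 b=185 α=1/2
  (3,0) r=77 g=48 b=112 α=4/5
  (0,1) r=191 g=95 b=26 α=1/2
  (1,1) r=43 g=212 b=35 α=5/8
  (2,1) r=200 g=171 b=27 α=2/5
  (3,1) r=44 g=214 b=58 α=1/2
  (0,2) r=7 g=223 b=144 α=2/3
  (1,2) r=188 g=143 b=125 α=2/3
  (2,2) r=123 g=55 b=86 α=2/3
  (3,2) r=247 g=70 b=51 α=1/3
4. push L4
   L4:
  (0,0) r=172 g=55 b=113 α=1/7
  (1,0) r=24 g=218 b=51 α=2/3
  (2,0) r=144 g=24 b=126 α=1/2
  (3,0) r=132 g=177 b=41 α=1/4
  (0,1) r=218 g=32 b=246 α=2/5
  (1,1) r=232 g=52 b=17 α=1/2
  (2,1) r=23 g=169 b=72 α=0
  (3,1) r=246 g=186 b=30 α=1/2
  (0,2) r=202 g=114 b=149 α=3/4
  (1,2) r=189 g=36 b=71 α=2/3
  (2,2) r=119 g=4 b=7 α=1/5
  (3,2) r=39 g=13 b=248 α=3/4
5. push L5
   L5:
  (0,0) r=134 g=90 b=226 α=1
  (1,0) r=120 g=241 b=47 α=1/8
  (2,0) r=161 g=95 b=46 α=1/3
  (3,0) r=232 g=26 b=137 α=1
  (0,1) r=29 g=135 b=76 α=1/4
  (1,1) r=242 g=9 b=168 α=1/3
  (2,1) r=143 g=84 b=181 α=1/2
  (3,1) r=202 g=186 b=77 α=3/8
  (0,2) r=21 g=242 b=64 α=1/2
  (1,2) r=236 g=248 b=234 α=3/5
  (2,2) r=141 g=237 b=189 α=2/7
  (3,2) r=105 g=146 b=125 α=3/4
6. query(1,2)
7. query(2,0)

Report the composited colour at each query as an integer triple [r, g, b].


(1,2) stack=L1,L2,L3,L4,L5; from [0,0,0]:
L1 α=3/5: [204/5, 294/5, 276/5]
L2 α=4/5: [4844/25, 4794/25, 1996/25]
L3 α=2/3: [4748/25, 11944/75, 8246/75]
L4 α=2/3: [14198/75, 17344/225, 18896/225]
L5 α=3/5: [81496/375, 202088/1125, 195742/1125]
→ [217, 180, 174]

at x=2,y=0 over L1,L2,L3,L4,L5:
after L1 α=3/5: [696/5, 276/5, 762/5]
after L2 α=1/4: [3283/20, 1093/20, 3311/20]
after L3 α=1/2: [5103/40, 4993/40, 7011/40]
after L4 α=1/2: [10863/80, 5953/80, 12051/80]
after L5 α=1/3: [17303/120, 3251/40, 13891/120]
→ [144, 81, 116]


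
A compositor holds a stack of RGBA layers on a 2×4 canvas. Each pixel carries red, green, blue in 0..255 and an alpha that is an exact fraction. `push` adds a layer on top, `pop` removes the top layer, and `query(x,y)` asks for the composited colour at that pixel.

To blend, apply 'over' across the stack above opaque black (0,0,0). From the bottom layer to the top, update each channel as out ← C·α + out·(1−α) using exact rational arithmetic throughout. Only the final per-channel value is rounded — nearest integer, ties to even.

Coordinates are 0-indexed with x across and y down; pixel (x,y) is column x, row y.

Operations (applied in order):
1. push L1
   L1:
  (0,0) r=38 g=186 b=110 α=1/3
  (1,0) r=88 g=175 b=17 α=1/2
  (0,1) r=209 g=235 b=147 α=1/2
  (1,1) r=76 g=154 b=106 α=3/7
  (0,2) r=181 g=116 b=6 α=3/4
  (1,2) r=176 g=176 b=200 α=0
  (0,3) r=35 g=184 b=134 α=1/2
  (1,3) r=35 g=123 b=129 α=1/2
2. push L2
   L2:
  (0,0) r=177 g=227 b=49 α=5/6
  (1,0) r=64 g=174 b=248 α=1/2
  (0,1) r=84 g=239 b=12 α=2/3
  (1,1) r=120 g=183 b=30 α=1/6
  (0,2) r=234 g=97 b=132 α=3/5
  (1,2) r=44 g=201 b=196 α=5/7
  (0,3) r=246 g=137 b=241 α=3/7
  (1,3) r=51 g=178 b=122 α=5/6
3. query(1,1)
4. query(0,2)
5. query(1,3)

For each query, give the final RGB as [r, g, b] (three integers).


at x=1,y=1 over L1,L2:
+L1 (α=3/7) → [228/7, 66, 318/7]
+L2 (α=1/6) → [330/7, 171/2, 300/7]
= [47, 86, 43]

(0,2) stack=L1,L2; from [0,0,0]:
+L1 (α=3/4) → [543/4, 87, 9/2]
+L2 (α=3/5) → [1947/10, 93, 81]
= [195, 93, 81]

at x=1,y=3 over L1,L2:
after L1 α=1/2: [35/2, 123/2, 129/2]
after L2 α=5/6: [545/12, 1903/12, 1349/12]
= [45, 159, 112]


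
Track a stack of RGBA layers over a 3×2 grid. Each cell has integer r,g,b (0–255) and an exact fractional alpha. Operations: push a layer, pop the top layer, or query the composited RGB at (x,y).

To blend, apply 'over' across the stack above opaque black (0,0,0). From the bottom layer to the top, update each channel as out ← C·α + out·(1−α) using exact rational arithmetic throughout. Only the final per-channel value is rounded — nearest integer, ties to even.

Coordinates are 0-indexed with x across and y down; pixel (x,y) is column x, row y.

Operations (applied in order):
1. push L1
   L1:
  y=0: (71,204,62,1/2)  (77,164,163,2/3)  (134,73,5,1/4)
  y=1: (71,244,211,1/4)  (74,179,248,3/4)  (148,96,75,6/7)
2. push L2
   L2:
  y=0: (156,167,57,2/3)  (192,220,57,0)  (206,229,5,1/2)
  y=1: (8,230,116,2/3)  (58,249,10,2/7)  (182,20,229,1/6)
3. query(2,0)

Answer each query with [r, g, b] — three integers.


(2,0) stack=L1,L2; from [0,0,0]:
after L1 α=1/4: [67/2, 73/4, 5/4]
after L2 α=1/2: [479/4, 989/8, 25/8]
= [120, 124, 3]


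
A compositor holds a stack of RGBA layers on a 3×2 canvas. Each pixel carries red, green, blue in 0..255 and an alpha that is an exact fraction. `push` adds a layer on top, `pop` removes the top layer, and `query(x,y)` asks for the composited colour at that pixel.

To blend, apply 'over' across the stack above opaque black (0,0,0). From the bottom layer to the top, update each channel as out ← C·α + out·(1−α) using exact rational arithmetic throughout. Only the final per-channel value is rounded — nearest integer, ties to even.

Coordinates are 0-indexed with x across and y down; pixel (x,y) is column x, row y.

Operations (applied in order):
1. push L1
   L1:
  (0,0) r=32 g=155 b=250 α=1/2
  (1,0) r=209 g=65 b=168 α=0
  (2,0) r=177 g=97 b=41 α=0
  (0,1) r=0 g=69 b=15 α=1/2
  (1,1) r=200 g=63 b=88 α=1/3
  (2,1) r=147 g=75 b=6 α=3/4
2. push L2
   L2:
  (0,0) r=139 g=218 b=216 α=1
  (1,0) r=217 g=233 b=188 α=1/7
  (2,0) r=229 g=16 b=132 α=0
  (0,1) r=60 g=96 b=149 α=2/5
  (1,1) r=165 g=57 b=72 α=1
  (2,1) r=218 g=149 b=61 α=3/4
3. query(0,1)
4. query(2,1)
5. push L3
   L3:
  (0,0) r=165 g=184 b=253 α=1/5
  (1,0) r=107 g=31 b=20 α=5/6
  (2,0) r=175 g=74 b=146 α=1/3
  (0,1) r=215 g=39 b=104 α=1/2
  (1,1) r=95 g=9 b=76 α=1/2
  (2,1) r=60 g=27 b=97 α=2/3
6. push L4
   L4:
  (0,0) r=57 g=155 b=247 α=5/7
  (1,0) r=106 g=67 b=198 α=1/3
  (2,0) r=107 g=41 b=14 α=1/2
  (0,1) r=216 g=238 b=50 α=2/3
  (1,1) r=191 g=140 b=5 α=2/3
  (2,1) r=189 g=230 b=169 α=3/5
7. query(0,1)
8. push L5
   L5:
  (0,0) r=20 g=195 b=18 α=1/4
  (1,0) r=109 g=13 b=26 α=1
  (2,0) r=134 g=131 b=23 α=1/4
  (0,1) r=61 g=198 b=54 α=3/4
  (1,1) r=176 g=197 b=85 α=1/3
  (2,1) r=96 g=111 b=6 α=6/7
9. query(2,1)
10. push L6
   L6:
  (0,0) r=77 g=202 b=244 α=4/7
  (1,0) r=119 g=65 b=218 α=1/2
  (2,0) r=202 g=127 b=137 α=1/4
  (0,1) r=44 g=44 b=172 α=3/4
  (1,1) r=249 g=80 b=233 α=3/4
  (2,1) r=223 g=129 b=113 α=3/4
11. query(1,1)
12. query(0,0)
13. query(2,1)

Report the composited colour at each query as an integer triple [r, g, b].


(0,1) stack=L1,L2; from [0,0,0]:
+L1 (α=1/2) → [0, 69/2, 15/2]
+L2 (α=2/5) → [24, 591/10, 641/10]
→ [24, 59, 64]

at x=2,y=1 over L1,L2:
after L1 α=3/4: [441/4, 225/4, 9/2]
after L2 α=3/4: [3057/16, 2013/16, 375/8]
rounded: [191, 126, 47]

at x=0,y=1 over L1,L2,L3,L4:
L1 α=1/2: [0, 69/2, 15/2]
L2 α=2/5: [24, 591/10, 641/10]
L3 α=1/2: [239/2, 981/20, 1681/20]
L4 α=2/3: [1103/6, 10501/60, 1227/20]
→ [184, 175, 61]

query (2,1) [L1,L2,L3,L4,L5] — begin 0,0,0
after L1 α=3/4: [441/4, 225/4, 9/2]
after L2 α=3/4: [3057/16, 2013/16, 375/8]
after L3 α=2/3: [1659/16, 959/16, 1927/24]
after L4 α=3/5: [1239/8, 6479/40, 8011/60]
after L5 α=6/7: [5847/56, 33119/280, 1453/60]
= [104, 118, 24]

at x=1,y=1 over L1,L2,L3,L4,L5,L6:
L1 α=1/3: [200/3, 21, 88/3]
L2 α=1: [165, 57, 72]
L3 α=1/2: [130, 33, 74]
L4 α=2/3: [512/3, 313/3, 28]
L5 α=1/3: [1552/9, 1217/9, 47]
L6 α=3/4: [8275/36, 3377/36, 373/2]
→ [230, 94, 186]

(0,0) stack=L1,L2,L3,L4,L5,L6; from [0,0,0]:
after L1 α=1/2: [16, 155/2, 125]
after L2 α=1: [139, 218, 216]
after L3 α=1/5: [721/5, 1056/5, 1117/5]
after L4 α=5/7: [2867/35, 5987/35, 8409/35]
after L5 α=1/4: [9301/140, 12393/70, 25857/140]
after L6 α=4/7: [71023/980, 93739/490, 214211/980]
= [72, 191, 219]

at x=2,y=1 over L1,L2,L3,L4,L5,L6:
after L1 α=3/4: [441/4, 225/4, 9/2]
after L2 α=3/4: [3057/16, 2013/16, 375/8]
after L3 α=2/3: [1659/16, 959/16, 1927/24]
after L4 α=3/5: [1239/8, 6479/40, 8011/60]
after L5 α=6/7: [5847/56, 33119/280, 1453/60]
after L6 α=3/4: [43311/224, 141479/1120, 21793/240]
= [193, 126, 91]


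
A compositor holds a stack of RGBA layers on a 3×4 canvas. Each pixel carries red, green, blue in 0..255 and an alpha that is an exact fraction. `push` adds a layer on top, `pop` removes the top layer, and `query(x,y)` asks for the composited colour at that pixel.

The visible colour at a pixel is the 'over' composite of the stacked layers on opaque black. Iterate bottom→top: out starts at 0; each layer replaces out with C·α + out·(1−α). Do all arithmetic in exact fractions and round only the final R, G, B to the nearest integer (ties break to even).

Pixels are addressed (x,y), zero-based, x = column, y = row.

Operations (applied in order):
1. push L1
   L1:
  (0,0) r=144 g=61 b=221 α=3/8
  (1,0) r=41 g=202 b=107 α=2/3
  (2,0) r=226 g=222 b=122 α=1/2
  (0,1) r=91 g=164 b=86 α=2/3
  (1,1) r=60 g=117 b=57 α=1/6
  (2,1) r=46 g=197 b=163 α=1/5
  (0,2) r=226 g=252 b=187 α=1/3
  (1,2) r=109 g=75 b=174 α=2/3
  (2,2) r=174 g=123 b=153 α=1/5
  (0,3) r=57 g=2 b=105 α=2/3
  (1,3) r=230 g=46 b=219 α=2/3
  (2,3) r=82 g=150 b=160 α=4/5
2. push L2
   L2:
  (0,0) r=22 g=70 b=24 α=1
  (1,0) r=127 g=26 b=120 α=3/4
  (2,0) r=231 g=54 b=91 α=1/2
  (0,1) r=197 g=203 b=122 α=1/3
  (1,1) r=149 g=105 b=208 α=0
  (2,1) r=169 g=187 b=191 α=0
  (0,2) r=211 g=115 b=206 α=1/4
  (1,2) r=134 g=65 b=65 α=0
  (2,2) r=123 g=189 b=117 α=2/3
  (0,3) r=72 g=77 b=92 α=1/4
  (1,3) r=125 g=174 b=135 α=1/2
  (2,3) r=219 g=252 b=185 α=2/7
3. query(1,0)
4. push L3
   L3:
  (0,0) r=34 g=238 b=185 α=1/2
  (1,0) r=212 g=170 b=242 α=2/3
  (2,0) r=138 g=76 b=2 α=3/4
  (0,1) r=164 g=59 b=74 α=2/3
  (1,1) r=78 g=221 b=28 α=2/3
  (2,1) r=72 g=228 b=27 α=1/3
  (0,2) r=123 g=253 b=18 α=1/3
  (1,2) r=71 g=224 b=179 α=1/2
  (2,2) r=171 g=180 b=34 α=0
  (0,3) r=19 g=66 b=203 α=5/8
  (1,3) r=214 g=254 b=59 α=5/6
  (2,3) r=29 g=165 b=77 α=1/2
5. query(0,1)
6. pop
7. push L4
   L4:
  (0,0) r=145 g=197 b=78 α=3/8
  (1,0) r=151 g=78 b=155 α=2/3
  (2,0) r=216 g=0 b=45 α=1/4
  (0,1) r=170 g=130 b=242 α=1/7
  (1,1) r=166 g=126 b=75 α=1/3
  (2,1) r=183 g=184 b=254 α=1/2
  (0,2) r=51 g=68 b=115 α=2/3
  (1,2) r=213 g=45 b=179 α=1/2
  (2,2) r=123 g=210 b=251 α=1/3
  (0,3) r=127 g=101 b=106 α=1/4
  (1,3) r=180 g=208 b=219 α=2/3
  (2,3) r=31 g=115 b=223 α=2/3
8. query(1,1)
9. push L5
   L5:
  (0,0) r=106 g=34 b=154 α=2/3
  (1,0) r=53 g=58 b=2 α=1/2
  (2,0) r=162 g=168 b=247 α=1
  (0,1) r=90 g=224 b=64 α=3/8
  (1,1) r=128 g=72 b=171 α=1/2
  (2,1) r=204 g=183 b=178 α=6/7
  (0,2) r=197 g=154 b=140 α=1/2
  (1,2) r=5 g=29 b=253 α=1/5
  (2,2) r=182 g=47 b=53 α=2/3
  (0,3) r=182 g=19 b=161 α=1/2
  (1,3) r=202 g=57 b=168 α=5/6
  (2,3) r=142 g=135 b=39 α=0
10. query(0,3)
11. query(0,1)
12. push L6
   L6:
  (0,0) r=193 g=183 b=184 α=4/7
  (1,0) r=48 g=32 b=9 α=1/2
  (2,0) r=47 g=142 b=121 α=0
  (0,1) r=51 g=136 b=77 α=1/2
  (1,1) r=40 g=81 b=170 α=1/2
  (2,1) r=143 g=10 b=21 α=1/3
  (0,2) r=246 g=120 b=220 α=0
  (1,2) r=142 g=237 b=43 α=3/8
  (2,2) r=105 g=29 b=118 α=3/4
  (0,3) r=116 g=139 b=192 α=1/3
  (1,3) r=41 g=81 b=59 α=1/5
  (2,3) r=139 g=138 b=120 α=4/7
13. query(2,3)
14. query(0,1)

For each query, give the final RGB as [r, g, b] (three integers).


at x=1,y=0 over L1,L2:
L1 α=2/3: [82/3, 404/3, 214/3]
L2 α=3/4: [1225/12, 319/6, 647/6]
rounded: [102, 53, 108]

query (0,1) [L1,L2,L3] — begin 0,0,0
after L1 α=2/3: [182/3, 328/3, 172/3]
after L2 α=1/3: [955/9, 1265/9, 710/9]
after L3 α=2/3: [3907/27, 2327/27, 2042/27]
→ [145, 86, 76]

at x=1,y=1 over L1,L2,L4:
+L1 (α=1/6) → [10, 39/2, 19/2]
+L2 (α=0) → [10, 39/2, 19/2]
+L4 (α=1/3) → [62, 55, 94/3]
= [62, 55, 31]

at x=0,y=3 over L1,L2,L4,L5:
L1 α=2/3: [38, 4/3, 70]
L2 α=1/4: [93/2, 81/4, 151/2]
L4 α=1/4: [533/8, 647/16, 665/8]
L5 α=1/2: [1989/16, 951/32, 1953/16]
rounded: [124, 30, 122]

at x=0,y=1 over L1,L2,L4,L5:
+L1 (α=2/3) → [182/3, 328/3, 172/3]
+L2 (α=1/3) → [955/9, 1265/9, 710/9]
+L4 (α=1/7) → [2420/21, 2920/21, 2146/21]
+L5 (α=3/8) → [8885/84, 3589/21, 7381/84]
rounded: [106, 171, 88]

(2,3) stack=L1,L2,L4,L5,L6; from [0,0,0]:
L1 α=4/5: [328/5, 120, 128]
L2 α=2/7: [766/7, 1104/7, 1010/7]
L4 α=2/3: [400/7, 2714/21, 4132/21]
L5 α=0: [400/7, 2714/21, 4132/21]
L6 α=4/7: [5092/49, 6578/49, 7492/49]
= [104, 134, 153]

at x=0,y=1 over L1,L2,L4,L5,L6:
after L1 α=2/3: [182/3, 328/3, 172/3]
after L2 α=1/3: [955/9, 1265/9, 710/9]
after L4 α=1/7: [2420/21, 2920/21, 2146/21]
after L5 α=3/8: [8885/84, 3589/21, 7381/84]
after L6 α=1/2: [13169/168, 6445/42, 13849/168]
= [78, 153, 82]


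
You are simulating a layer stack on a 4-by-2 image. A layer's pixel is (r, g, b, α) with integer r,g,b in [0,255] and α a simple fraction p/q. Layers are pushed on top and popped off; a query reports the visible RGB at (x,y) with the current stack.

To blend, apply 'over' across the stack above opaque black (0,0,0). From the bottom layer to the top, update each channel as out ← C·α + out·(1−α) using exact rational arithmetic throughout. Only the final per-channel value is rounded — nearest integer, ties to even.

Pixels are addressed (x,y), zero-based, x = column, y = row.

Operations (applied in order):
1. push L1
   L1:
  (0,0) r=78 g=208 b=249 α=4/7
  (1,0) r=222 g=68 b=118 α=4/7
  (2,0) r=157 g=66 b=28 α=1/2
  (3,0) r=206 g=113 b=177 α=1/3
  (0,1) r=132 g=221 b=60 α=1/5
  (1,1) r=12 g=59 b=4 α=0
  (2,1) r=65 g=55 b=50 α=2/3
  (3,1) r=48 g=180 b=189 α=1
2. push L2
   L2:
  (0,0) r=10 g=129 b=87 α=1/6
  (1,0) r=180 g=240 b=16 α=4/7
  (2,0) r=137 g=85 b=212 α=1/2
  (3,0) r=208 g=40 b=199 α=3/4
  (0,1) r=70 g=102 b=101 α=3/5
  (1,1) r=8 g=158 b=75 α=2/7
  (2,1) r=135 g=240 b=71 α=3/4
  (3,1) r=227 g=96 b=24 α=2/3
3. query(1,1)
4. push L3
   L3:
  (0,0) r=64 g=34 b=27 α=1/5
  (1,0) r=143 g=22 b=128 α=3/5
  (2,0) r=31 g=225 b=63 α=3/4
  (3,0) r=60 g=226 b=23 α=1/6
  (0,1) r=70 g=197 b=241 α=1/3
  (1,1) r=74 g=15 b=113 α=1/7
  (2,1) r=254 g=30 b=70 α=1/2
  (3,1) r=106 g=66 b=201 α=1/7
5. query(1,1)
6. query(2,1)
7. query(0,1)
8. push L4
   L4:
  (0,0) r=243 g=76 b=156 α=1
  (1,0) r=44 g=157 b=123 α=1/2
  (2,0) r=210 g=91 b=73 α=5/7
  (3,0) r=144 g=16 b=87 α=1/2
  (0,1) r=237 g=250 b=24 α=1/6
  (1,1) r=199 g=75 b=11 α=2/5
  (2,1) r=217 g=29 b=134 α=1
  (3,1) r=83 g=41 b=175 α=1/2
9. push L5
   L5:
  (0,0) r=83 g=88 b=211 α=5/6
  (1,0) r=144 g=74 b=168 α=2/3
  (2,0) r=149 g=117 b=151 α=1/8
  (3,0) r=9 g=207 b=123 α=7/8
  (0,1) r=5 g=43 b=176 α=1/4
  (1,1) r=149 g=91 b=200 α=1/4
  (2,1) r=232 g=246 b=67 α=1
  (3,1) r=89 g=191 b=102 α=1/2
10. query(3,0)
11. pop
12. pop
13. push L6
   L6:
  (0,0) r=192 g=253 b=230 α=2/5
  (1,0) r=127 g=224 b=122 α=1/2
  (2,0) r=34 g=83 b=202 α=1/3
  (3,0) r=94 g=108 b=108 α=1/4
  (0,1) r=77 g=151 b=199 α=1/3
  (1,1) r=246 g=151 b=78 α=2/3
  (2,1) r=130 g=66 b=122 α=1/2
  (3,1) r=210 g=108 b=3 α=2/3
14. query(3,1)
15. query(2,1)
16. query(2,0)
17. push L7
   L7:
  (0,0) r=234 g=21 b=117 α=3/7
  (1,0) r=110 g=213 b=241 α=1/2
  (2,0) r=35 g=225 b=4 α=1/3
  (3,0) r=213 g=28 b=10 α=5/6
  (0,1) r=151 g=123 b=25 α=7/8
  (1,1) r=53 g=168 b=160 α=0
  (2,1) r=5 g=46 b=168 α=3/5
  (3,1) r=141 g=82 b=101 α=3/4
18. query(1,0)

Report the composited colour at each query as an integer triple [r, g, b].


query (1,1) [L1,L2] — begin 0,0,0
after L1 α=0: [0, 0, 0]
after L2 α=2/7: [16/7, 316/7, 150/7]
rounded: [2, 45, 21]

(1,1) stack=L1,L2,L3; from [0,0,0]:
L1 α=0: [0, 0, 0]
L2 α=2/7: [16/7, 316/7, 150/7]
L3 α=1/7: [614/49, 2001/49, 1691/49]
→ [13, 41, 35]

at x=2,y=1 over L1,L2,L3:
L1 α=2/3: [130/3, 110/3, 100/3]
L2 α=3/4: [1345/12, 1135/6, 739/12]
L3 α=1/2: [4393/24, 1315/12, 1579/24]
= [183, 110, 66]

at x=0,y=1 over L1,L2,L3:
L1 α=1/5: [132/5, 221/5, 12]
L2 α=3/5: [1314/25, 1972/25, 327/5]
L3 α=1/3: [4378/75, 8869/75, 1859/15]
rounded: [58, 118, 124]

query (3,0) [L1,L2,L3,L4,L5] — begin 0,0,0
L1 α=1/3: [206/3, 113/3, 59]
L2 α=3/4: [1039/6, 473/12, 164]
L3 α=1/6: [5555/36, 5077/72, 281/2]
L4 α=1/2: [10739/72, 6229/144, 455/4]
L5 α=7/8: [15275/576, 214885/1152, 3899/32]
= [27, 187, 122]

query (3,1) [L1,L2,L3,L6] — begin 0,0,0
L1 α=1: [48, 180, 189]
L2 α=2/3: [502/3, 124, 79]
L3 α=1/7: [1110/7, 810/7, 675/7]
L6 α=2/3: [1350/7, 774/7, 239/7]
= [193, 111, 34]

query (2,1) [L1,L2,L3,L6] — begin 0,0,0
+L1 (α=2/3) → [130/3, 110/3, 100/3]
+L2 (α=3/4) → [1345/12, 1135/6, 739/12]
+L3 (α=1/2) → [4393/24, 1315/12, 1579/24]
+L6 (α=1/2) → [7513/48, 2107/24, 4507/48]
rounded: [157, 88, 94]

query (2,0) [L1,L2,L3,L6] — begin 0,0,0
after L1 α=1/2: [157/2, 33, 14]
after L2 α=1/2: [431/4, 59, 113]
after L3 α=3/4: [803/16, 367/2, 151/2]
after L6 α=1/3: [1075/24, 150, 353/3]
→ [45, 150, 118]

(1,0) stack=L1,L2,L3,L6,L7; from [0,0,0]:
after L1 α=4/7: [888/7, 272/7, 472/7]
after L2 α=4/7: [7704/49, 7536/49, 1864/49]
after L3 α=3/5: [36429/245, 18306/245, 22544/245]
after L6 α=1/2: [33772/245, 36593/245, 26217/245]
after L7 α=1/2: [30361/245, 44389/245, 42631/245]
rounded: [124, 181, 174]


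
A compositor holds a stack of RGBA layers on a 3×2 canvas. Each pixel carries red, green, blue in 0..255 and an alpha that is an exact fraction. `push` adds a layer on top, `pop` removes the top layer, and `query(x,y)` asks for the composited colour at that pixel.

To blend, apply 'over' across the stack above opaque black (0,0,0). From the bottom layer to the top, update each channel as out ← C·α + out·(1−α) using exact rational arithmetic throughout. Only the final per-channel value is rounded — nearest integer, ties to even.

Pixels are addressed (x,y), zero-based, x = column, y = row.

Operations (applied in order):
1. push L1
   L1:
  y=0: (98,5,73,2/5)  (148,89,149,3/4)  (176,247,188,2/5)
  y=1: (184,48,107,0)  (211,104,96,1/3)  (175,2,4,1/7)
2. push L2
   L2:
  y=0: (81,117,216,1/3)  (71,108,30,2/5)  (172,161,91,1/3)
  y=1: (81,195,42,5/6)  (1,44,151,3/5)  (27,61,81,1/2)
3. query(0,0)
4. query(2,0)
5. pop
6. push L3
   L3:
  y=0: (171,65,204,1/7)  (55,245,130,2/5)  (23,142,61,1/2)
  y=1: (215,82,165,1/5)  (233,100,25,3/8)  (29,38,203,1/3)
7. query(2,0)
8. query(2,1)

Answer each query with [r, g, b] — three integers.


at x=0,y=0 over L1,L2:
after L1 α=2/5: [196/5, 2, 146/5]
after L2 α=1/3: [797/15, 121/3, 1372/15]
rounded: [53, 40, 91]

at x=2,y=0 over L1,L2:
L1 α=2/5: [352/5, 494/5, 376/5]
L2 α=1/3: [1564/15, 1793/15, 1207/15]
→ [104, 120, 80]

(2,0) stack=L1,L3; from [0,0,0]:
L1 α=2/5: [352/5, 494/5, 376/5]
L3 α=1/2: [467/10, 602/5, 681/10]
rounded: [47, 120, 68]

at x=2,y=1 over L1,L3:
after L1 α=1/7: [25, 2/7, 4/7]
after L3 α=1/3: [79/3, 90/7, 1429/21]
rounded: [26, 13, 68]


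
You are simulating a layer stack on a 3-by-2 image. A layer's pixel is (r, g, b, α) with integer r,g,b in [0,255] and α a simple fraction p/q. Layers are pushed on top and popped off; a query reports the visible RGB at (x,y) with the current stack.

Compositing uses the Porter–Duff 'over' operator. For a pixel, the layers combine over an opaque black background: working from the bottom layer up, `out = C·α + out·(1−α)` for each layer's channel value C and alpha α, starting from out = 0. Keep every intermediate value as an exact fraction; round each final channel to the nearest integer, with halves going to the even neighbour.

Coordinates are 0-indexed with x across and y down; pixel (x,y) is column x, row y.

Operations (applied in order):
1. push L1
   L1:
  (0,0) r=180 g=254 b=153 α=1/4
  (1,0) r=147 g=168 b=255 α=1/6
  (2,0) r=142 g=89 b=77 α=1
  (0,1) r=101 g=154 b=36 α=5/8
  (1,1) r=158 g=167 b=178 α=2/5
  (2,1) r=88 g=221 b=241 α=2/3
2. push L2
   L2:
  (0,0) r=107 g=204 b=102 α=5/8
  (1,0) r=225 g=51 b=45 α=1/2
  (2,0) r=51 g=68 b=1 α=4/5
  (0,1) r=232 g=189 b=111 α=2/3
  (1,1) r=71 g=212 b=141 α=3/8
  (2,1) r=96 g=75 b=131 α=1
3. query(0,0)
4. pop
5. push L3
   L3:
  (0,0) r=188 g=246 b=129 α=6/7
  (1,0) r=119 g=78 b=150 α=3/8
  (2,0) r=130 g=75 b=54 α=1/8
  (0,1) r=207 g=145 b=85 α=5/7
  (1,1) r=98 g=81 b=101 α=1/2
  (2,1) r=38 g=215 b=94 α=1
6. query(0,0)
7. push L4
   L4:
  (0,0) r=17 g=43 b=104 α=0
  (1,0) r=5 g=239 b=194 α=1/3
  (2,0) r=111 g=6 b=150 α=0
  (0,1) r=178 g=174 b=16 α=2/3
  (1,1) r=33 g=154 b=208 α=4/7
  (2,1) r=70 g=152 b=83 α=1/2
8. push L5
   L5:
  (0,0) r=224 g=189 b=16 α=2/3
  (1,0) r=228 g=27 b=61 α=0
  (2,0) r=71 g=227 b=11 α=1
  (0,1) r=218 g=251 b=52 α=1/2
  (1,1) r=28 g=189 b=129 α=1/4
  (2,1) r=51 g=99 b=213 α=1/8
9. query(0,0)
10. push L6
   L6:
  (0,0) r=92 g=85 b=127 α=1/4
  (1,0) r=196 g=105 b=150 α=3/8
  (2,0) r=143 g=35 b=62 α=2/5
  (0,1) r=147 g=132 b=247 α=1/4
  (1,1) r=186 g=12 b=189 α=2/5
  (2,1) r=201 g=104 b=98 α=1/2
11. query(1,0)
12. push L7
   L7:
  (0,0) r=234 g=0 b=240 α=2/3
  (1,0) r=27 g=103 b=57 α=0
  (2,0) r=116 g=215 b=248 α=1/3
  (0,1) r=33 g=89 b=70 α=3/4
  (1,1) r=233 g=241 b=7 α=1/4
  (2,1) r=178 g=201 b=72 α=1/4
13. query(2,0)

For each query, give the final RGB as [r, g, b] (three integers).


(0,0) stack=L1,L2; from [0,0,0]:
+L1 (α=1/4) → [45, 127/2, 153/4]
+L2 (α=5/8) → [335/4, 2421/16, 2499/32]
= [84, 151, 78]

at x=0,y=0 over L1,L3:
L1 α=1/4: [45, 127/2, 153/4]
L3 α=6/7: [1173/7, 3079/14, 3249/28]
= [168, 220, 116]

(0,0) stack=L1,L3,L4,L5; from [0,0,0]:
+L1 (α=1/4) → [45, 127/2, 153/4]
+L3 (α=6/7) → [1173/7, 3079/14, 3249/28]
+L4 (α=0) → [1173/7, 3079/14, 3249/28]
+L5 (α=2/3) → [4309/21, 8371/42, 4145/84]
→ [205, 199, 49]

(1,0) stack=L1,L3,L4,L5,L6; from [0,0,0]:
+L1 (α=1/6) → [49/2, 28, 85/2]
+L3 (α=3/8) → [959/16, 187/4, 1325/16]
+L4 (α=1/3) → [333/8, 665/6, 959/8]
+L5 (α=0) → [333/8, 665/6, 959/8]
+L6 (α=3/8) → [6369/64, 5215/48, 8395/64]
→ [100, 109, 131]

at x=2,y=0 over L1,L3,L4,L5,L6,L7:
after L1 α=1: [142, 89, 77]
after L3 α=1/8: [281/2, 349/4, 593/8]
after L4 α=0: [281/2, 349/4, 593/8]
after L5 α=1: [71, 227, 11]
after L6 α=2/5: [499/5, 751/5, 157/5]
after L7 α=1/3: [526/5, 859/5, 518/5]
→ [105, 172, 104]


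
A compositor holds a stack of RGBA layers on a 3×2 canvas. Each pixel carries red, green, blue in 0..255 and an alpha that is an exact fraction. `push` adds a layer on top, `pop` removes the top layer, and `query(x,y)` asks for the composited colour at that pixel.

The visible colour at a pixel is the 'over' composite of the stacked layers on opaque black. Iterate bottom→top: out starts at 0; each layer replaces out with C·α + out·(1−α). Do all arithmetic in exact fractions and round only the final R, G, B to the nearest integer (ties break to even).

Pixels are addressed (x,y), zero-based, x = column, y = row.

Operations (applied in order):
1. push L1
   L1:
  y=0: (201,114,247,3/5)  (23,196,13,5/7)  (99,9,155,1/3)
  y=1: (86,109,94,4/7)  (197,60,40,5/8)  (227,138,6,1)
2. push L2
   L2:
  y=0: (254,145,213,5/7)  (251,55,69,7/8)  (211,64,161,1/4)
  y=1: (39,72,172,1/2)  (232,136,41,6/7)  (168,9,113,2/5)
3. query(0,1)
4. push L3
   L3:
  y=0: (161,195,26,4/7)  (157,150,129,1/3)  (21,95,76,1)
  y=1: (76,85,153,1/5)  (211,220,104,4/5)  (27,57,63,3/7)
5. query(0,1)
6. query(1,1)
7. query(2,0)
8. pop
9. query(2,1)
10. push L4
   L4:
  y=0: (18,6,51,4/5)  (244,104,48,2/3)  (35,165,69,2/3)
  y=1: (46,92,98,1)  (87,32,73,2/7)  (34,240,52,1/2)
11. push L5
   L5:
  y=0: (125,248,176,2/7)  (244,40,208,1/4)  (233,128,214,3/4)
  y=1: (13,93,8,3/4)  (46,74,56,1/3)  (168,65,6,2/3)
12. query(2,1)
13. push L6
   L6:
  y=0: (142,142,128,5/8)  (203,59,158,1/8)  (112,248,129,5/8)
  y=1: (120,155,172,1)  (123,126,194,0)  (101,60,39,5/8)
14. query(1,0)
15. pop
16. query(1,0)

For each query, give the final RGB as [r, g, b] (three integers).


(0,1) stack=L1,L2; from [0,0,0]:
+L1 (α=4/7) → [344/7, 436/7, 376/7]
+L2 (α=1/2) → [617/14, 470/7, 790/7]
rounded: [44, 67, 113]

(0,1) stack=L1,L2,L3; from [0,0,0]:
+L1 (α=4/7) → [344/7, 436/7, 376/7]
+L2 (α=1/2) → [617/14, 470/7, 790/7]
+L3 (α=1/5) → [1766/35, 495/7, 4231/35]
→ [50, 71, 121]

query (1,1) [L1,L2,L3] — begin 0,0,0
+L1 (α=5/8) → [985/8, 75/2, 25]
+L2 (α=6/7) → [12121/56, 1707/14, 271/7]
+L3 (α=4/5) → [11877/56, 14027/70, 3183/35]
→ [212, 200, 91]

at x=2,y=0 over L1,L2,L3:
L1 α=1/3: [33, 3, 155/3]
L2 α=1/4: [155/2, 73/4, 79]
L3 α=1: [21, 95, 76]
rounded: [21, 95, 76]

(2,1) stack=L1,L2; from [0,0,0]:
after L1 α=1: [227, 138, 6]
after L2 α=2/5: [1017/5, 432/5, 244/5]
rounded: [203, 86, 49]

query (2,1) [L1,L2,L4,L5] — begin 0,0,0
after L1 α=1: [227, 138, 6]
after L2 α=2/5: [1017/5, 432/5, 244/5]
after L4 α=1/2: [1187/10, 816/5, 252/5]
after L5 α=2/3: [4547/30, 1466/15, 104/5]
= [152, 98, 21]

query (1,0) [L1,L2,L4,L5,L6] — begin 0,0,0
L1 α=5/7: [115/7, 140, 65/7]
L2 α=7/8: [6207/28, 525/8, 1723/28]
L4 α=2/3: [19871/84, 2189/24, 4411/84]
L5 α=1/4: [26703/112, 2509/32, 10235/112]
L6 α=1/8: [29951/128, 19451/256, 12763/128]
rounded: [234, 76, 100]

at x=1,y=0 over L1,L2,L4,L5:
L1 α=5/7: [115/7, 140, 65/7]
L2 α=7/8: [6207/28, 525/8, 1723/28]
L4 α=2/3: [19871/84, 2189/24, 4411/84]
L5 α=1/4: [26703/112, 2509/32, 10235/112]
→ [238, 78, 91]


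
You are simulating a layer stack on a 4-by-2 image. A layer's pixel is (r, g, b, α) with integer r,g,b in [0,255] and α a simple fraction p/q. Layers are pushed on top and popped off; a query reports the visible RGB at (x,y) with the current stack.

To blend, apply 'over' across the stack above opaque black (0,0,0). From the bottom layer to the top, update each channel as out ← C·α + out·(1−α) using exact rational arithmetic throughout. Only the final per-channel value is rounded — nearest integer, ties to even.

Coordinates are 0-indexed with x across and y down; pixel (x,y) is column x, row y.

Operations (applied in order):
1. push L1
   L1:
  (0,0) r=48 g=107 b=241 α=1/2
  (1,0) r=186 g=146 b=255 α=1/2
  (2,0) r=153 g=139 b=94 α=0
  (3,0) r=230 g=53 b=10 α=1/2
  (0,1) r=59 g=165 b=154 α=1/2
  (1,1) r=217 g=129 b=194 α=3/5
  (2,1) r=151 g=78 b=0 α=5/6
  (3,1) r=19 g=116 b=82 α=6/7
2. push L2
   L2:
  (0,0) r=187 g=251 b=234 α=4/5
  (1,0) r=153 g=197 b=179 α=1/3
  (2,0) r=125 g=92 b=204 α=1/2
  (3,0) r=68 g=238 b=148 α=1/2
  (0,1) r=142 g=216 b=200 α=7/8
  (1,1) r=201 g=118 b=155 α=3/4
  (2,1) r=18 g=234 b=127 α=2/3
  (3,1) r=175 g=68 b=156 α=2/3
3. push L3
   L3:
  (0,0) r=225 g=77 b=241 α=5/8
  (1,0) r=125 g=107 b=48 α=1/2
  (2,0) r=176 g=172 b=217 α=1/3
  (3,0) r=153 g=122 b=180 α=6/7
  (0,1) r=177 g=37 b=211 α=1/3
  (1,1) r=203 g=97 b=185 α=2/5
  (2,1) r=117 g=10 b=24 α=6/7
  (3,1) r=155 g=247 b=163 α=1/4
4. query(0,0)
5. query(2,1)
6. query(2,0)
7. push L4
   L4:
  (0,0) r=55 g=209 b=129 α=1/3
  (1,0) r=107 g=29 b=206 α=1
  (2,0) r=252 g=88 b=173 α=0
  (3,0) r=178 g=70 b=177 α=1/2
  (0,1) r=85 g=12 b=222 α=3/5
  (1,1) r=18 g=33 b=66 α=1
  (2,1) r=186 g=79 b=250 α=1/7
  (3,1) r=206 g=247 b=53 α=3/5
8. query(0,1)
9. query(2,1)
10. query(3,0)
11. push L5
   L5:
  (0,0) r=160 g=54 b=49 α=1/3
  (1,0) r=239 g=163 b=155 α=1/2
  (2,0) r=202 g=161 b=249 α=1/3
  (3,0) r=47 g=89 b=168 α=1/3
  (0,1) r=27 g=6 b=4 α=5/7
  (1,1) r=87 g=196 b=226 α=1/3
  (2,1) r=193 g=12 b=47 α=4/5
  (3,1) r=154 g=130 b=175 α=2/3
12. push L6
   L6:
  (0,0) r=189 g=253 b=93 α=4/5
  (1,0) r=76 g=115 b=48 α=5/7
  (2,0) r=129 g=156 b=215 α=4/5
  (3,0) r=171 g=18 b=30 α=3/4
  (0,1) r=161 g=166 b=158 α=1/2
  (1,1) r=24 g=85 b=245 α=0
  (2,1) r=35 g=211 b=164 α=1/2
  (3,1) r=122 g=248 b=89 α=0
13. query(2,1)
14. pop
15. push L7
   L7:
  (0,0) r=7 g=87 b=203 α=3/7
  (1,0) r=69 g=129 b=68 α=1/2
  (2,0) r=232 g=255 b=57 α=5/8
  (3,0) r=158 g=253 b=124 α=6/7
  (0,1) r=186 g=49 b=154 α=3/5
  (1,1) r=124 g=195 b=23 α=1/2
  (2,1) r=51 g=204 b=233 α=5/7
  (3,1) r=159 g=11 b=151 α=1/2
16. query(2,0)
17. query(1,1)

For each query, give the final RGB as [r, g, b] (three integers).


at x=0,y=0 over L1,L2,L3:
+L1 (α=1/2) → [24, 107/2, 241/2]
+L2 (α=4/5) → [772/5, 423/2, 2113/10]
+L3 (α=5/8) → [7941/40, 2039/16, 18389/80]
= [199, 127, 230]

at x=2,y=1 over L1,L2,L3:
+L1 (α=5/6) → [755/6, 65, 0]
+L2 (α=2/3) → [971/18, 533/3, 254/3]
+L3 (α=6/7) → [13607/126, 713/21, 98/3]
→ [108, 34, 33]

query (2,0) [L1,L2,L3] — begin 0,0,0
after L1 α=0: [0, 0, 0]
after L2 α=1/2: [125/2, 46, 102]
after L3 α=1/3: [301/3, 88, 421/3]
→ [100, 88, 140]

at x=0,y=1 over L1,L2,L3,L4:
+L1 (α=1/2) → [59/2, 165/2, 77]
+L2 (α=7/8) → [2047/16, 3189/16, 1477/8]
+L3 (α=1/3) → [3463/24, 3485/24, 2321/12]
+L4 (α=3/5) → [6523/60, 3917/60, 6317/30]
rounded: [109, 65, 211]

query (2,1) [L1,L2,L3,L4] — begin 0,0,0
L1 α=5/6: [755/6, 65, 0]
L2 α=2/3: [971/18, 533/3, 254/3]
L3 α=6/7: [13607/126, 713/21, 98/3]
L4 α=1/7: [17513/147, 1979/49, 446/7]
= [119, 40, 64]

at x=3,y=0 over L1,L2,L3,L4:
after L1 α=1/2: [115, 53/2, 5]
after L2 α=1/2: [183/2, 529/4, 153/2]
after L3 α=6/7: [2019/14, 3457/28, 2313/14]
after L4 α=1/2: [4511/28, 5417/56, 4791/28]
rounded: [161, 97, 171]

at x=2,y=1 over L1,L2,L3,L4,L5,L6:
after L1 α=5/6: [755/6, 65, 0]
after L2 α=2/3: [971/18, 533/3, 254/3]
after L3 α=6/7: [13607/126, 713/21, 98/3]
after L4 α=1/7: [17513/147, 1979/49, 446/7]
after L5 α=4/5: [130997/735, 4331/245, 1762/35]
after L6 α=1/2: [78361/735, 28013/245, 3751/35]
→ [107, 114, 107]

query (2,0) [L1,L2,L3,L4,L5,L7] — begin 0,0,0
+L1 (α=0) → [0, 0, 0]
+L2 (α=1/2) → [125/2, 46, 102]
+L3 (α=1/3) → [301/3, 88, 421/3]
+L4 (α=0) → [301/3, 88, 421/3]
+L5 (α=1/3) → [1208/9, 337/3, 1589/9]
+L7 (α=5/8) → [586/3, 403/2, 611/6]
= [195, 202, 102]

query (1,1) [L1,L2,L3,L4,L5,L7] — begin 0,0,0
L1 α=3/5: [651/5, 387/5, 582/5]
L2 α=3/4: [1833/10, 2157/20, 2907/20]
L3 α=2/5: [9559/50, 10351/100, 16121/100]
L4 α=1: [18, 33, 66]
L5 α=1/3: [41, 262/3, 358/3]
L7 α=1/2: [165/2, 847/6, 427/6]
rounded: [82, 141, 71]
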